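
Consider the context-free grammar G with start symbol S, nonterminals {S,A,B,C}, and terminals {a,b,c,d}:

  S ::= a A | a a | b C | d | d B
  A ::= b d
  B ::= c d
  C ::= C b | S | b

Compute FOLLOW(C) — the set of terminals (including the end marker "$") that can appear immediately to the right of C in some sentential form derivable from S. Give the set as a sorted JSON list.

FIRST iteration:
iter 1:
  A via A→b d: +{b}
  B via B→c d: +{c}
  C via C→b: +{b}
  S via S→a A: +{a}
  S via S→b C: +{b}
  S via S→d: +{d}
  FIRST[S]={a,b,d}  FIRST[A]={b}  FIRST[B]={c}  FIRST[C]={b}
iter 2:
  C via C→S: +{a,d}
  FIRST[S]={a,b,d}  FIRST[A]={b}  FIRST[B]={c}  FIRST[C]={a,b,d}
iter 3: (stable)
  FIRST[S]={a,b,d}  FIRST[A]={b}  FIRST[B]={c}  FIRST[C]={a,b,d}

FOLLOW sets:
FOLLOW(S) := {$}
pass 1:
  C→C b: FOLLOW(C) ⊇ FIRST(b) = {b}; new: +{b}
  C→S: FOLLOW(S) ⊇ FOLLOW(C) ⊇ {b}; new: +{b}
  S→a A: FOLLOW(A) ⊇ FOLLOW(S) ⊇ {$,b}; new: +{$,b}
  S→b C: FOLLOW(C) ⊇ FOLLOW(S) ⊇ {$,b}; new: +{$}
  S→d B: FOLLOW(B) ⊇ FOLLOW(S) ⊇ {$,b}; new: +{$,b}
  S: {$,b}  A: {$,b}  B: {$,b}  C: {$,b}
pass 2: done
  S: {$,b}  A: {$,b}  B: {$,b}  C: {$,b}

FOLLOW(C) = ["$", "b"]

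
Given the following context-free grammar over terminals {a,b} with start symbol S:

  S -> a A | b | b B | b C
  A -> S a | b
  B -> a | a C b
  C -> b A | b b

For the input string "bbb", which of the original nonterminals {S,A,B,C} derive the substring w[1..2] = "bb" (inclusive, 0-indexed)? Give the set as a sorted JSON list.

CNF form of G:
  S -> T0 A | T1 B | T1 C | b
  A -> S T0 | b
  B -> T0 X2 | a
  C -> T1 A | T1 T1
  T0 -> a
  T1 -> b
  X2 -> C T1

CYK fill (cells [i..j] with 1 ≤ i ≤ j ≤ 2 only):
  T[1,1] 'b' = {A,S,T1}  orig:{A,S}
  T[2,2] 'b' = {A,S,T1}  orig:{A,S}
  T[1,2] 'bb' = {C}

Original NTs in T[1,2] deriving "bb": ["C"]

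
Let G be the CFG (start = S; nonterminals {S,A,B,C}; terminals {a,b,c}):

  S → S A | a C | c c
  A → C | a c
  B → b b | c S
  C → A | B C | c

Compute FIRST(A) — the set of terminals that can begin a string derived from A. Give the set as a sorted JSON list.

FIRST iteration:
round 1:
  A via A→a c: +{a}
  B via B→b b: +{b}
  B via B→c S: +{c}
  C via C→A: +{a}
  C via C→B C: +{b,c}
  S via S→a C: +{a}
  S via S→c c: +{c}
  S: {a,c}  A: {a}  B: {b,c}  C: {a,b,c}
round 2:
  A via A→C: +{b,c}
  S: {a,c}  A: {a,b,c}  B: {b,c}  C: {a,b,c}
round 3: — fixpoint
  S: {a,c}  A: {a,b,c}  B: {b,c}  C: {a,b,c}

FIRST(A) = ["a", "b", "c"]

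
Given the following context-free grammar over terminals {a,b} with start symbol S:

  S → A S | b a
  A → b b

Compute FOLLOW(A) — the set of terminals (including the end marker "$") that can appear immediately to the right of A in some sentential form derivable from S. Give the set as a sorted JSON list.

FIRST sets, iterate to fixpoint:
round 1:
  A via A→b b: +{b}
  S via S→A S: +{b}
  S: {b}  A: {b}
round 2: — fixpoint
  S: {b}  A: {b}

FOLLOW iteration:
initialize: $ ∈ FOLLOW(S)
[1]
  S→A S: FOLLOW(A) ⊇ FIRST(S) = {b}; new: +{b}
  FOLLOW(S)={$}  FOLLOW(A)={b}
[2] (no change)
  FOLLOW(S)={$}  FOLLOW(A)={b}

FOLLOW(A) = ["b"]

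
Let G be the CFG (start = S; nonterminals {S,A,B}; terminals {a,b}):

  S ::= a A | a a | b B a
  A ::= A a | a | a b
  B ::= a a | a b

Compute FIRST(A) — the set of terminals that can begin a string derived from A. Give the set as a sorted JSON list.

Compute FIRST by fixpoint:
iter 1:
  A via A→a: +{a}
  B via B→a a: +{a}
  S via S→a A: +{a}
  S via S→b B a: +{b}
  FIRST[S]={a,b}  FIRST[A]={a}  FIRST[B]={a}
iter 2: — fixpoint
  FIRST[S]={a,b}  FIRST[A]={a}  FIRST[B]={a}

FIRST(A) = ["a"]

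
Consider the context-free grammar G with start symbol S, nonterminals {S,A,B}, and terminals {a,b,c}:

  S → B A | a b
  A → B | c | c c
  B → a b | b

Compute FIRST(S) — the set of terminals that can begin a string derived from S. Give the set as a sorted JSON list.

Compute FIRST by fixpoint:
iter 1:
  A via A→c: +{c}
  B via B→a b: +{a}
  B via B→b: +{b}
  S via S→B A: +{a,b}
  FIRST(S)={a,b}  FIRST(A)={c}  FIRST(B)={a,b}
iter 2:
  A via A→B: +{a,b}
  FIRST(S)={a,b}  FIRST(A)={a,b,c}  FIRST(B)={a,b}
iter 3: — fixpoint
  FIRST(S)={a,b}  FIRST(A)={a,b,c}  FIRST(B)={a,b}

FIRST(S) = ["a", "b"]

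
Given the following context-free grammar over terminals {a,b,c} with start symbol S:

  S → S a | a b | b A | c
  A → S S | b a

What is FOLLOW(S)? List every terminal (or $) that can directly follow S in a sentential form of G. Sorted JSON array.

FIRST iteration:
iter 1:
  A via A→b a: +{b}
  S via S→a b: +{a}
  S via S→b A: +{b}
  S via S→c: +{c}
  FIRST(S)={a,b,c}  FIRST(A)={b}
iter 2:
  A via A→S S: +{a,c}
  FIRST(S)={a,b,c}  FIRST(A)={a,b,c}
iter 3: — fixpoint
  FIRST(S)={a,b,c}  FIRST(A)={a,b,c}

FOLLOW sets:
initialize: $ ∈ FOLLOW(S)
round 1:
  A→S S: FOLLOW(S) ⊇ FIRST(S) = {a,b,c}; new: +{a,b,c}
  S→b A: FOLLOW(A) ⊇ FOLLOW(S) ⊇ {$,a,b,c}; new: +{$,a,b,c}
  S: {$,a,b,c}  A: {$,a,b,c}
round 2: — fixpoint
  S: {$,a,b,c}  A: {$,a,b,c}

FOLLOW(S) = ["$", "a", "b", "c"]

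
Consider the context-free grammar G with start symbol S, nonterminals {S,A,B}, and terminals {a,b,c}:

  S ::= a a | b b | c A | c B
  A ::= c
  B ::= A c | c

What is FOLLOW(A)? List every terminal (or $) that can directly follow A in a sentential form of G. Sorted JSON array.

Compute FIRST by fixpoint:
round 1:
  A via A→c: +{c}
  B via B→A c: +{c}
  S via S→a a: +{a}
  S via S→b b: +{b}
  S via S→c A: +{c}
  FIRST[S]={a,b,c}  FIRST[A]={c}  FIRST[B]={c}
round 2: done
  FIRST[S]={a,b,c}  FIRST[A]={c}  FIRST[B]={c}

FOLLOW iteration:
FOLLOW(S) := {$}
iter 1:
  B→A c: FOLLOW(A) ⊇ FIRST(c) = {c}; new: +{c}
  S→c A: FOLLOW(A) ⊇ FOLLOW(S) ⊇ {$}; new: +{$}
  S→c B: FOLLOW(B) ⊇ FOLLOW(S) ⊇ {$}; new: +{$}
  FOLLOW[S]={$}  FOLLOW[A]={$,c}  FOLLOW[B]={$}
iter 2: done
  FOLLOW[S]={$}  FOLLOW[A]={$,c}  FOLLOW[B]={$}

FOLLOW(A) = ["$", "c"]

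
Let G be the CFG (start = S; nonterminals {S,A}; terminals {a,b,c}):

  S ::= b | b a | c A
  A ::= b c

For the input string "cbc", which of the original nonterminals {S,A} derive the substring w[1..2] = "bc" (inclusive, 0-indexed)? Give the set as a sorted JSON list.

Convert to CNF:
  S -> T0 T2 | T1 A | b
  A -> T0 T1
  T0 -> b
  T1 -> c
  T2 -> a

CYK table (by increasing span) (cells [i..j] with 1 ≤ i ≤ j ≤ 2 only):
  T[1,1] 'b' = {S,T0}  orig:{S}
  T[2,2] 'c' = {T1}  orig:{}
  T[1,2] 'bc' = {A}

Original NTs in T[1,2] deriving "bc": ["A"]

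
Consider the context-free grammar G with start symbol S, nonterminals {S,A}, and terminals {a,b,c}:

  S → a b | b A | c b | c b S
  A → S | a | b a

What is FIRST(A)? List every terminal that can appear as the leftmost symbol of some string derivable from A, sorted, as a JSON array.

FIRST iteration:
round 1:
  A via A→a: +{a}
  A via A→b a: +{b}
  S via S→a b: +{a}
  S via S→b A: +{b}
  S via S→c b: +{c}
  S: {a,b,c}  A: {a,b}
round 2:
  A via A→S: +{c}
  S: {a,b,c}  A: {a,b,c}
round 3: (no change)
  S: {a,b,c}  A: {a,b,c}

FIRST(A) = ["a", "b", "c"]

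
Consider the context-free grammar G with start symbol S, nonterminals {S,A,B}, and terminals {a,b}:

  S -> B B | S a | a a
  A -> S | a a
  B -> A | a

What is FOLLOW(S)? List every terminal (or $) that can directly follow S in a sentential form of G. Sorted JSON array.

Compute FIRST by fixpoint:
pass 1:
  A via A→a a: +{a}
  B via B→A: +{a}
  S via S→B B: +{a}
  S: {a}  A: {a}  B: {a}
pass 2: (no change)
  S: {a}  A: {a}  B: {a}

Compute FOLLOW by fixpoint:
seed FOLLOW(S) with $
[1]
  S→B B: FOLLOW(B) ⊇ FIRST(B) = {a}; new: +{a}
  S→B B: FOLLOW(B) ⊇ FOLLOW(S) ⊇ {$}; new: +{$}
  S→S a: FOLLOW(S) ⊇ FIRST(a) = {a}; new: +{a}
  FOLLOW[S]={$,a}  FOLLOW[A]={}  FOLLOW[B]={$,a}
[2]
  B→A: FOLLOW(A) ⊇ FOLLOW(B) ⊇ {$,a}; new: +{$,a}
  FOLLOW[S]={$,a}  FOLLOW[A]={$,a}  FOLLOW[B]={$,a}
[3] done
  FOLLOW[S]={$,a}  FOLLOW[A]={$,a}  FOLLOW[B]={$,a}

FOLLOW(S) = ["$", "a"]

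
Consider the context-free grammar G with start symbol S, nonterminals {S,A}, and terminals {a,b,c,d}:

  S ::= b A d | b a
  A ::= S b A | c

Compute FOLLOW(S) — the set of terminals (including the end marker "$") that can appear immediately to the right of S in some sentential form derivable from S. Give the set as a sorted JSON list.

Compute FIRST by fixpoint:
pass 1:
  A via A→c: +{c}
  S via S→b A d: +{b}
  FIRST(S)={b}  FIRST(A)={c}
pass 2:
  A via A→S b A: +{b}
  FIRST(S)={b}  FIRST(A)={b,c}
pass 3: — fixpoint
  FIRST(S)={b}  FIRST(A)={b,c}

FOLLOW iteration:
FOLLOW(S) := {$}
iter 1:
  A→S b A: FOLLOW(S) ⊇ FIRST(b) = {b}; new: +{b}
  S→b A d: FOLLOW(A) ⊇ FIRST(d) = {d}; new: +{d}
  S: {$,b}  A: {d}
iter 2: done
  S: {$,b}  A: {d}

FOLLOW(S) = ["$", "b"]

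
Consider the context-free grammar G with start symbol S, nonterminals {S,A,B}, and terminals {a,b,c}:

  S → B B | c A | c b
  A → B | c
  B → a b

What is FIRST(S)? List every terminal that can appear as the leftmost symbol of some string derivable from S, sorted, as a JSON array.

Compute FIRST by fixpoint:
pass 1:
  A via A→c: +{c}
  B via B→a b: +{a}
  S via S→B B: +{a}
  S via S→c A: +{c}
  FIRST[S]={a,c}  FIRST[A]={c}  FIRST[B]={a}
pass 2:
  A via A→B: +{a}
  FIRST[S]={a,c}  FIRST[A]={a,c}  FIRST[B]={a}
pass 3: done
  FIRST[S]={a,c}  FIRST[A]={a,c}  FIRST[B]={a}

FIRST(S) = ["a", "c"]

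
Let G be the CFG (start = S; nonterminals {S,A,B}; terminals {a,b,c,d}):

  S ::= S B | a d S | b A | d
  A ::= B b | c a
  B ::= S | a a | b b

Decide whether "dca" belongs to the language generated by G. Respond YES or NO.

Convert to CNF:
  S -> S B | T0 A | T2 X5 | d
  A -> B T0 | T1 T2
  B -> S B | T0 A | T0 T0 | T2 T2 | T2 X4 | d
  T0 -> b
  T1 -> c
  T2 -> a
  T3 -> d
  X4 -> T3 S
  X5 -> T3 S

CYK table (by increasing span):
  cell(0,0) d: {B,S,T3}  orig:{B,S}
  cell(1,1) c: {T1}  orig:{}
  cell(2,2) a: {T2}  orig:{}
  cell(0,1) dc: ∅
  cell(1,2) ca: {A}
  cell(0,2) dca: ∅

S ∉ T[0,2] ⇒ NO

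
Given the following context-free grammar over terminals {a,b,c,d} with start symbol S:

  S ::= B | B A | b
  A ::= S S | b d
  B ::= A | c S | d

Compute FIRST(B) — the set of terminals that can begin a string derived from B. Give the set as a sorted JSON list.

Compute FIRST by fixpoint:
iter 1:
  A via A→b d: +{b}
  B via B→A: +{b}
  B via B→c S: +{c}
  B via B→d: +{d}
  S via S→B: +{b,c,d}
  FIRST[S]={b,c,d}  FIRST[A]={b}  FIRST[B]={b,c,d}
iter 2:
  A via A→S S: +{c,d}
  FIRST[S]={b,c,d}  FIRST[A]={b,c,d}  FIRST[B]={b,c,d}
iter 3: (no change)
  FIRST[S]={b,c,d}  FIRST[A]={b,c,d}  FIRST[B]={b,c,d}

FIRST(B) = ["b", "c", "d"]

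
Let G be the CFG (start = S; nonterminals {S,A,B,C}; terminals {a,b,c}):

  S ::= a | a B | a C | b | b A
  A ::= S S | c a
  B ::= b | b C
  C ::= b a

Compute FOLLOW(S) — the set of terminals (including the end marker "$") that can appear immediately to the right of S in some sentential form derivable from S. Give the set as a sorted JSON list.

Compute FIRST by fixpoint:
[1]
  A via A→c a: +{c}
  B via B→b: +{b}
  C via C→b a: +{b}
  S via S→a: +{a}
  S via S→b: +{b}
  FIRST[S]={a,b}  FIRST[A]={c}  FIRST[B]={b}  FIRST[C]={b}
[2]
  A via A→S S: +{a,b}
  FIRST[S]={a,b}  FIRST[A]={a,b,c}  FIRST[B]={b}  FIRST[C]={b}
[3] — fixpoint
  FIRST[S]={a,b}  FIRST[A]={a,b,c}  FIRST[B]={b}  FIRST[C]={b}

FOLLOW sets:
seed FOLLOW(S) with $
[1]
  A→S S: FOLLOW(S) ⊇ FIRST(S) = {a,b}; new: +{a,b}
  S→a B: FOLLOW(B) ⊇ FOLLOW(S) ⊇ {$,a,b}; new: +{$,a,b}
  S→a C: FOLLOW(C) ⊇ FOLLOW(S) ⊇ {$,a,b}; new: +{$,a,b}
  S→b A: FOLLOW(A) ⊇ FOLLOW(S) ⊇ {$,a,b}; new: +{$,a,b}
  S: {$,a,b}  A: {$,a,b}  B: {$,a,b}  C: {$,a,b}
[2] — fixpoint
  S: {$,a,b}  A: {$,a,b}  B: {$,a,b}  C: {$,a,b}

FOLLOW(S) = ["$", "a", "b"]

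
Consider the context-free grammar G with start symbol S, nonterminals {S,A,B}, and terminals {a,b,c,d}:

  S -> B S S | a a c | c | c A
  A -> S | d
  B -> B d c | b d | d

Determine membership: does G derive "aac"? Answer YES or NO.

Convert to CNF:
  S -> B X7 | T0 X8 | T1 A | c
  A -> B X4 | T0 X5 | T1 A | c | d
  B -> B X6 | T3 T2 | d
  T0 -> a
  T1 -> c
  T2 -> d
  T3 -> b
  X4 -> S S
  X5 -> T0 T1
  X6 -> T2 T1
  X7 -> S S
  X8 -> T0 T1

Fill CYK table bottom-up:
  T[0,0] 'a' = {T0}  orig:{}
  T[1,1] 'a' = {T0}  orig:{}
  T[2,2] 'c' = {A,S,T1}  orig:{A,S}
  T[0,1] 'aa' = ∅
  T[1,2] 'ac' = {X5,X8}  orig:{}
  T[0,2] 'aac' = {A,S}

S ∈ T[0,2] ⇒ YES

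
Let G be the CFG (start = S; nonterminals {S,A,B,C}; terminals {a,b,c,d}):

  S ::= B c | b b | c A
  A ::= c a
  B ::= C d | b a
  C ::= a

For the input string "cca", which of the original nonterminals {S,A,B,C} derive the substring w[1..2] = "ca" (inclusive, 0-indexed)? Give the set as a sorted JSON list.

Convert to CNF:
  S -> B T0 | T0 A | T3 T3
  A -> T0 T1
  B -> C T2 | T3 T1
  C -> a
  T0 -> c
  T1 -> a
  T2 -> d
  T3 -> b

CYK table (by increasing span) (cells [i..j] with 1 ≤ i ≤ j ≤ 2 only):
  cell(1,1) c: {T0}  orig:{}
  cell(2,2) a: {C,T1}  orig:{C}
  cell(1,2) ca: {A}

Original NTs in T[1,2] deriving "ca": ["A"]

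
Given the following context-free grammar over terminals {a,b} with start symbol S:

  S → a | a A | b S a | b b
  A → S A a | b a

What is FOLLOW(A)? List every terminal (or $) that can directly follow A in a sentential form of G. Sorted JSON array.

FIRST iteration:
[1]
  A via A→b a: +{b}
  S via S→a: +{a}
  S via S→b S a: +{b}
  FIRST[S]={a,b}  FIRST[A]={b}
[2]
  A via A→S A a: +{a}
  FIRST[S]={a,b}  FIRST[A]={a,b}
[3] (no change)
  FIRST[S]={a,b}  FIRST[A]={a,b}

FOLLOW iteration:
initialize: $ ∈ FOLLOW(S)
round 1:
  A→S A a: FOLLOW(S) ⊇ FIRST(A) = {a,b}; new: +{a,b}
  A→S A a: FOLLOW(A) ⊇ FIRST(a) = {a}; new: +{a}
  S→a A: FOLLOW(A) ⊇ FOLLOW(S) ⊇ {$,a,b}; new: +{$,b}
  S: {$,a,b}  A: {$,a,b}
round 2: (stable)
  S: {$,a,b}  A: {$,a,b}

FOLLOW(A) = ["$", "a", "b"]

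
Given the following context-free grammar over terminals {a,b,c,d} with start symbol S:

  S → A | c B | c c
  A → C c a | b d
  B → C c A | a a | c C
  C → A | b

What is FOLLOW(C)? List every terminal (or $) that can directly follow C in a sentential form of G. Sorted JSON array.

Compute FIRST by fixpoint:
[1]
  A via A→b d: +{b}
  B via B→a a: +{a}
  B via B→c C: +{c}
  C via C→A: +{b}
  S via S→A: +{b}
  S via S→c B: +{c}
  FIRST[S]={b,c}  FIRST[A]={b}  FIRST[B]={a,c}  FIRST[C]={b}
[2]
  B via B→C c A: +{b}
  FIRST[S]={b,c}  FIRST[A]={b}  FIRST[B]={a,b,c}  FIRST[C]={b}
[3] — fixpoint
  FIRST[S]={b,c}  FIRST[A]={b}  FIRST[B]={a,b,c}  FIRST[C]={b}

FOLLOW iteration:
initialize: $ ∈ FOLLOW(S)
round 1:
  A→C c a: FOLLOW(C) ⊇ FIRST(c) = {c}; new: +{c}
  C→A: FOLLOW(A) ⊇ FOLLOW(C) ⊇ {c}; new: +{c}
  S→A: FOLLOW(A) ⊇ FOLLOW(S) ⊇ {$}; new: +{$}
  S→c B: FOLLOW(B) ⊇ FOLLOW(S) ⊇ {$}; new: +{$}
  FOLLOW(S)={$}  FOLLOW(A)={$,c}  FOLLOW(B)={$}  FOLLOW(C)={c}
round 2:
  B→c C: FOLLOW(C) ⊇ FOLLOW(B) ⊇ {$}; new: +{$}
  FOLLOW(S)={$}  FOLLOW(A)={$,c}  FOLLOW(B)={$}  FOLLOW(C)={$,c}
round 3: (no change)
  FOLLOW(S)={$}  FOLLOW(A)={$,c}  FOLLOW(B)={$}  FOLLOW(C)={$,c}

FOLLOW(C) = ["$", "c"]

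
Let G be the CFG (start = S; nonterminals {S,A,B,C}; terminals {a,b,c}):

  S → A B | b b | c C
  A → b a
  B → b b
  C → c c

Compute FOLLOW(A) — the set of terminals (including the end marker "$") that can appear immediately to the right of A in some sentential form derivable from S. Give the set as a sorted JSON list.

FIRST sets, iterate to fixpoint:
iter 1:
  A via A→b a: +{b}
  B via B→b b: +{b}
  C via C→c c: +{c}
  S via S→A B: +{b}
  S via S→c C: +{c}
  FIRST(S)={b,c}  FIRST(A)={b}  FIRST(B)={b}  FIRST(C)={c}
iter 2: done
  FIRST(S)={b,c}  FIRST(A)={b}  FIRST(B)={b}  FIRST(C)={c}

FOLLOW sets:
initialize: $ ∈ FOLLOW(S)
pass 1:
  S→A B: FOLLOW(A) ⊇ FIRST(B) = {b}; new: +{b}
  S→A B: FOLLOW(B) ⊇ FOLLOW(S) ⊇ {$}; new: +{$}
  S→c C: FOLLOW(C) ⊇ FOLLOW(S) ⊇ {$}; new: +{$}
  FOLLOW[S]={$}  FOLLOW[A]={b}  FOLLOW[B]={$}  FOLLOW[C]={$}
pass 2: (no change)
  FOLLOW[S]={$}  FOLLOW[A]={b}  FOLLOW[B]={$}  FOLLOW[C]={$}

FOLLOW(A) = ["b"]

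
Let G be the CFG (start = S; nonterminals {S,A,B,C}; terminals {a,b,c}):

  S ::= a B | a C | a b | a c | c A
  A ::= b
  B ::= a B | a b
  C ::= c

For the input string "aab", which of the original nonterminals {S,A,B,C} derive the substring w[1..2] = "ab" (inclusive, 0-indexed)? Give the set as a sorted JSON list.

CNF form of G:
  S -> T0 B | T0 C | T0 T1 | T0 T2 | T2 A
  A -> b
  B -> T0 B | T0 T1
  C -> c
  T0 -> a
  T1 -> b
  T2 -> c

Fill CYK table bottom-up, restricted to cells inside w[1..2]:
  T[1,1] 'a' = {T0}  orig:{}
  T[2,2] 'b' = {A,T1}  orig:{A}
  T[1,2] 'ab' = {B,S}

Original NTs in T[1,2] deriving "ab": ["B", "S"]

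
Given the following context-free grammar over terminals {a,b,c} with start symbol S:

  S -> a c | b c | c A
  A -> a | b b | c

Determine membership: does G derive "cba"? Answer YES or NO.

CNF form of G:
  S -> T0 T2 | T1 T2 | T2 A
  A -> T0 T0 | a | c
  T0 -> b
  T1 -> a
  T2 -> c

CYK table (by increasing span):
  T[0,0] 'c' = {A,T2}  orig:{A}
  T[1,1] 'b' = {T0}  orig:{}
  T[2,2] 'a' = {A,T1}  orig:{A}
  T[0,1] 'cb' = ∅
  T[1,2] 'ba' = ∅
  T[0,2] 'cba' = ∅

S ∉ T[0,2] ⇒ NO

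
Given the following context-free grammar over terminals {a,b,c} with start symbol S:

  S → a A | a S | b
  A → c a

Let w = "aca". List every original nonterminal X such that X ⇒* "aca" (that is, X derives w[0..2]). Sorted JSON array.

Convert to CNF:
  S -> T1 A | T1 S | b
  A -> T0 T1
  T0 -> c
  T1 -> a

CYK fill (cells [i..j] with 0 ≤ i ≤ j ≤ 2 only):
  [0..0]={T1}  "a"  orig:{}
  [1..1]={T0}  "c"  orig:{}
  [2..2]={T1}  "a"  orig:{}
  [0..1]=∅  "ac"
  [1..2]={A}  "ca"
  [0..2]={S}  "aca"

Original NTs in T[0,2] deriving "aca": ["S"]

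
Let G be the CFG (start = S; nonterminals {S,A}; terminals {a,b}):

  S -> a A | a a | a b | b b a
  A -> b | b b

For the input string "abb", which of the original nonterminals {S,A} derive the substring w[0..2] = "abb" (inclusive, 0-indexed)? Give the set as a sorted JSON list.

CNF form of G:
  S -> T0 X2 | T1 A | T1 T0 | T1 T1
  A -> T0 T0 | b
  T0 -> b
  T1 -> a
  X2 -> T0 T1

CYK fill, restricted to cells inside w[0..2]:
  cell(0,0) a: {T1}  orig:{}
  cell(1,1) b: {A,T0}  orig:{A}
  cell(2,2) b: {A,T0}  orig:{A}
  cell(0,1) ab: {S}
  cell(1,2) bb: {A}
  cell(0,2) abb: {S}

Original NTs in T[0,2] deriving "abb": ["S"]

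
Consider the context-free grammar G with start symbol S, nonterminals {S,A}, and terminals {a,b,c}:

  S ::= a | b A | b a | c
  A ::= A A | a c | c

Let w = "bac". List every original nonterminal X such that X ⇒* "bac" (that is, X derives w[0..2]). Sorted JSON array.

Convert to CNF:
  S -> T2 A | T2 T0 | a | c
  A -> A A | T0 T1 | c
  T0 -> a
  T1 -> c
  T2 -> b

Fill CYK table bottom-up, restricted to cells inside w[0..2]:
  [0..0]={T2}  "b"  orig:{}
  [1..1]={S,T0}  "a"  orig:{S}
  [2..2]={A,S,T1}  "c"  orig:{A,S}
  [0..1]={S}  "ba"
  [1..2]={A}  "ac"
  [0..2]={S}  "bac"

Original NTs in T[0,2] deriving "bac": ["S"]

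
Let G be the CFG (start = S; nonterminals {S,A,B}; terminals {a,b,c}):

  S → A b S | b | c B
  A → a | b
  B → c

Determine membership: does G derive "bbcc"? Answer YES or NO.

CNF form of G:
  S -> A X2 | T1 B | b
  A -> a | b
  B -> c
  T0 -> b
  T1 -> c
  X2 -> T0 S

Fill CYK table bottom-up:
  [0..0]={A,S,T0}  "b"  orig:{A,S}
  [1..1]={A,S,T0}  "b"  orig:{A,S}
  [2..2]={B,T1}  "c"  orig:{B}
  [3..3]={B,T1}  "c"  orig:{B}
  [0..1]={X2}  "bb"  orig:{}
  [1..2]=∅  "bc"
  [2..3]={S}  "cc"
  [0..2]=∅  "bbc"
  [1..3]={X2}  "bcc"  orig:{}
  [0..3]={S}  "bbcc"

S ∈ T[0,3] ⇒ YES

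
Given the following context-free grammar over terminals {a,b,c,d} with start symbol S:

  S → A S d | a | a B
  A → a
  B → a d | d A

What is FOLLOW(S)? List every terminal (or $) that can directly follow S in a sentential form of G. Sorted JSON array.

FIRST iteration:
pass 1:
  A via A→a: +{a}
  B via B→a d: +{a}
  B via B→d A: +{d}
  S via S→A S d: +{a}
  FIRST(S)={a}  FIRST(A)={a}  FIRST(B)={a,d}
pass 2: done
  FIRST(S)={a}  FIRST(A)={a}  FIRST(B)={a,d}

Compute FOLLOW by fixpoint:
seed FOLLOW(S) with $
[1]
  S→A S d: FOLLOW(A) ⊇ FIRST(S) = {a}; new: +{a}
  S→A S d: FOLLOW(S) ⊇ FIRST(d) = {d}; new: +{d}
  S→a B: FOLLOW(B) ⊇ FOLLOW(S) ⊇ {$,d}; new: +{$,d}
  FOLLOW[S]={$,d}  FOLLOW[A]={a}  FOLLOW[B]={$,d}
[2]
  B→d A: FOLLOW(A) ⊇ FOLLOW(B) ⊇ {$,d}; new: +{$,d}
  FOLLOW[S]={$,d}  FOLLOW[A]={$,a,d}  FOLLOW[B]={$,d}
[3] (no change)
  FOLLOW[S]={$,d}  FOLLOW[A]={$,a,d}  FOLLOW[B]={$,d}

FOLLOW(S) = ["$", "d"]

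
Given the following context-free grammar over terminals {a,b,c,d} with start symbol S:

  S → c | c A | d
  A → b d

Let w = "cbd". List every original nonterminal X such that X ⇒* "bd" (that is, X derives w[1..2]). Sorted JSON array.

CNF form of G:
  S -> T2 A | c | d
  A -> T0 T1
  T0 -> b
  T1 -> d
  T2 -> c

CYK fill — only the sub-triangle for w[1..2]:
  T[1,1] 'b' = {T0}  orig:{}
  T[2,2] 'd' = {S,T1}  orig:{S}
  T[1,2] 'bd' = {A}

Original NTs in T[1,2] deriving "bd": ["A"]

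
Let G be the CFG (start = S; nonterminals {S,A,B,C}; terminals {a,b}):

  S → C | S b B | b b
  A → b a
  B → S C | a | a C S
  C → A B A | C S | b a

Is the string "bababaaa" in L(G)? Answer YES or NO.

CNF form of G:
  S -> A X4 | C S | S X5 | T0 T0 | T0 T1
  A -> T0 T1
  B -> S C | T1 X2 | a
  C -> A X3 | C S | T0 T1
  T0 -> b
  T1 -> a
  X2 -> C S
  X3 -> B A
  X4 -> B A
  X5 -> T0 B

Fill CYK table bottom-up:
  [0..0]={T0}  "b"  orig:{}
  [1..1]={B,T1}  "a"  orig:{B}
  [2..2]={T0}  "b"  orig:{}
  [3..3]={B,T1}  "a"  orig:{B}
  [4..4]={T0}  "b"  orig:{}
  [5..5]={B,T1}  "a"  orig:{B}
  [6..6]={B,T1}  "a"  orig:{B}
  [7..7]={B,T1}  "a"  orig:{B}
  [0..1]={A,C,S,X5}  "ba"  orig:{A,C,S}
  [1..2]=∅  "ab"
  [2..3]={A,C,S,X5}  "ba"  orig:{A,C,S}
  [3..4]=∅  "ab"
  [4..5]={A,C,S,X5}  "ba"  orig:{A,C,S}
  [5..6]=∅  "aa"
  [6..7]=∅  "aa"
  [0..2]=∅  "bab"
  [1..3]={X3,X4}  "aba"  orig:{}
  [2..4]=∅  "bab"
  [3..5]={X3,X4}  "aba"  orig:{}
  [4..6]=∅  "baa"
  [5..7]=∅  "aaa"
  [0..3]={B,C,S,X2}  "baba"  orig:{B,C,S}
  [1..4]=∅  "abab"
  [2..5]={B,C,S,X2}  "baba"  orig:{B,C,S}
  [3..6]=∅  "abaa"
  [4..7]=∅  "baaa"
  [0..4]=∅  "babab"
  [1..5]={B}  "ababa"
  [2..6]=∅  "babaa"
  [3..7]=∅  "abaaa"
  [0..5]={B,C,S,X2,X3,X4,X5}  "bababa"  orig:{B,C,S}
  [1..6]=∅  "ababaa"
  [2..7]=∅  "babaaa"
  [0..6]=∅  "bababaa"
  [1..7]=∅  "ababaaa"
  [0..7]=∅  "bababaaa"

S ∉ T[0,7] ⇒ NO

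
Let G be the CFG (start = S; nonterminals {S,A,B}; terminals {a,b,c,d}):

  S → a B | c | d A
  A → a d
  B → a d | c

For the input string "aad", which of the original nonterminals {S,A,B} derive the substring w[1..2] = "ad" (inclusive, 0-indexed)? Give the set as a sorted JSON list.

Convert to CNF:
  S -> T0 B | T1 A | c
  A -> T0 T1
  B -> T0 T1 | c
  T0 -> a
  T1 -> d

Fill CYK table bottom-up — only the sub-triangle for w[1..2]:
  cell(1,1) a: {T0}  orig:{}
  cell(2,2) d: {T1}  orig:{}
  cell(1,2) ad: {A,B}

Original NTs in T[1,2] deriving "ad": ["A", "B"]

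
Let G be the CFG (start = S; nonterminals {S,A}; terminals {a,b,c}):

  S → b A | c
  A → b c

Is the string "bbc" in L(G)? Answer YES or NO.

CNF form of G:
  S -> T0 A | c
  A -> T0 T1
  T0 -> b
  T1 -> c

Fill CYK table bottom-up:
  T[0,0] 'b' = {T0}  orig:{}
  T[1,1] 'b' = {T0}  orig:{}
  T[2,2] 'c' = {S,T1}  orig:{S}
  T[0,1] 'bb' = ∅
  T[1,2] 'bc' = {A}
  T[0,2] 'bbc' = {S}

S ∈ T[0,2] ⇒ YES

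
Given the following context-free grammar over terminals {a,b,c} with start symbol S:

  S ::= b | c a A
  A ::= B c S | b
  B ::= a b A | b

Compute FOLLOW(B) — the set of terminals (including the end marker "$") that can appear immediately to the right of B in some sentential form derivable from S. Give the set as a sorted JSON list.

FIRST iteration:
pass 1:
  A via A→b: +{b}
  B via B→a b A: +{a}
  B via B→b: +{b}
  S via S→b: +{b}
  S via S→c a A: +{c}
  FIRST(S)={b,c}  FIRST(A)={b}  FIRST(B)={a,b}
pass 2:
  A via A→B c S: +{a}
  FIRST(S)={b,c}  FIRST(A)={a,b}  FIRST(B)={a,b}
pass 3: — fixpoint
  FIRST(S)={b,c}  FIRST(A)={a,b}  FIRST(B)={a,b}

FOLLOW sets:
FOLLOW(S) := {$}
iter 1:
  A→B c S: FOLLOW(B) ⊇ FIRST(c) = {c}; new: +{c}
  B→a b A: FOLLOW(A) ⊇ FOLLOW(B) ⊇ {c}; new: +{c}
  S→c a A: FOLLOW(A) ⊇ FOLLOW(S) ⊇ {$}; new: +{$}
  FOLLOW[S]={$}  FOLLOW[A]={$,c}  FOLLOW[B]={c}
iter 2:
  A→B c S: FOLLOW(S) ⊇ FOLLOW(A) ⊇ {$,c}; new: +{c}
  FOLLOW[S]={$,c}  FOLLOW[A]={$,c}  FOLLOW[B]={c}
iter 3: (no change)
  FOLLOW[S]={$,c}  FOLLOW[A]={$,c}  FOLLOW[B]={c}

FOLLOW(B) = ["c"]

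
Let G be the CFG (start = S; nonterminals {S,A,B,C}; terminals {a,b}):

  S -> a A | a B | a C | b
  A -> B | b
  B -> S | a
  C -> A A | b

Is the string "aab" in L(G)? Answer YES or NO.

Convert to CNF:
  S -> T0 A | T0 B | T0 C | b
  A -> T0 A | T0 B | T0 C | a | b
  B -> T0 A | T0 B | T0 C | a | b
  C -> A A | b
  T0 -> a

CYK fill:
  [0..0]={A,B,T0}  "a"  orig:{A,B}
  [1..1]={A,B,T0}  "a"  orig:{A,B}
  [2..2]={A,B,C,S}  "b"
  [0..1]={A,B,C,S}  "aa"
  [1..2]={A,B,C,S}  "ab"
  [0..2]={A,B,C,S}  "aab"

S ∈ T[0,2] ⇒ YES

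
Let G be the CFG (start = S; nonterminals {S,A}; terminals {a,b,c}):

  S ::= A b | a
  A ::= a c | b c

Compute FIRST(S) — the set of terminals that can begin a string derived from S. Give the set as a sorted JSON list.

Compute FIRST by fixpoint:
iter 1:
  A via A→a c: +{a}
  A via A→b c: +{b}
  S via S→A b: +{a,b}
  S: {a,b}  A: {a,b}
iter 2: — fixpoint
  S: {a,b}  A: {a,b}

FIRST(S) = ["a", "b"]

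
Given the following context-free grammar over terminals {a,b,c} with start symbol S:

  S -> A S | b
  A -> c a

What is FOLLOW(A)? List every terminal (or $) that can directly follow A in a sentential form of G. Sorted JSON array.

Compute FIRST by fixpoint:
pass 1:
  A via A→c a: +{c}
  S via S→A S: +{c}
  S via S→b: +{b}
  S: {b,c}  A: {c}
pass 2: (no change)
  S: {b,c}  A: {c}

Compute FOLLOW by fixpoint:
seed FOLLOW(S) with $
pass 1:
  S→A S: FOLLOW(A) ⊇ FIRST(S) = {b,c}; new: +{b,c}
  S: {$}  A: {b,c}
pass 2: (stable)
  S: {$}  A: {b,c}

FOLLOW(A) = ["b", "c"]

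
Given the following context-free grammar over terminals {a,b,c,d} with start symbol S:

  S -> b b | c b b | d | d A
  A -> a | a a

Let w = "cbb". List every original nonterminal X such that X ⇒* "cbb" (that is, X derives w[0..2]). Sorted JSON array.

Convert to CNF:
  S -> T1 T1 | T2 X4 | T3 A | d
  A -> T0 T0 | a
  T0 -> a
  T1 -> b
  T2 -> c
  T3 -> d
  X4 -> T1 T1

CYK fill, restricted to cells inside w[0..2]:
  T[0,0] 'c' = {T2}  orig:{}
  T[1,1] 'b' = {T1}  orig:{}
  T[2,2] 'b' = {T1}  orig:{}
  T[0,1] 'cb' = ∅
  T[1,2] 'bb' = {S,X4}  orig:{S}
  T[0,2] 'cbb' = {S}

Original NTs in T[0,2] deriving "cbb": ["S"]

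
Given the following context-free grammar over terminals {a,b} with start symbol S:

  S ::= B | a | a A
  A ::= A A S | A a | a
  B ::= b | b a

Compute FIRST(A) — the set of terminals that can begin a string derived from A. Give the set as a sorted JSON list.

Compute FIRST by fixpoint:
pass 1:
  A via A→a: +{a}
  B via B→b: +{b}
  S via S→B: +{b}
  S via S→a: +{a}
  S: {a,b}  A: {a}  B: {b}
pass 2: done
  S: {a,b}  A: {a}  B: {b}

FIRST(A) = ["a"]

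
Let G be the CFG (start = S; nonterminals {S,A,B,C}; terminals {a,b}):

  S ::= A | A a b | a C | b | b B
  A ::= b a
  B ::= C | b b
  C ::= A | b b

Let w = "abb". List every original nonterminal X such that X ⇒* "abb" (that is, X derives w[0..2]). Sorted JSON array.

CNF form of G:
  S -> A X2 | T0 B | T0 T1 | T1 C | b
  A -> T0 T1
  B -> T0 T0 | T0 T1
  C -> T0 T0 | T0 T1
  T0 -> b
  T1 -> a
  X2 -> T1 T0

Fill CYK table bottom-up, restricted to cells inside w[0..2]:
  T[0,0] 'a' = {T1}  orig:{}
  T[1,1] 'b' = {S,T0}  orig:{S}
  T[2,2] 'b' = {S,T0}  orig:{S}
  T[0,1] 'ab' = {X2}  orig:{}
  T[1,2] 'bb' = {B,C}
  T[0,2] 'abb' = {S}

Original NTs in T[0,2] deriving "abb": ["S"]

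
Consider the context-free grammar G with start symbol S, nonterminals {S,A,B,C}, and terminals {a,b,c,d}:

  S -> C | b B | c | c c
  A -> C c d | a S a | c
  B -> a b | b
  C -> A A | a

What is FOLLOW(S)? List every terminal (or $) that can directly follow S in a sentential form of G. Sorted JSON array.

FIRST sets, iterate to fixpoint:
pass 1:
  A via A→a S a: +{a}
  A via A→c: +{c}
  B via B→a b: +{a}
  B via B→b: +{b}
  C via C→A A: +{a,c}
  S via S→C: +{a,c}
  S via S→b B: +{b}
  FIRST[S]={a,b,c}  FIRST[A]={a,c}  FIRST[B]={a,b}  FIRST[C]={a,c}
pass 2: — fixpoint
  FIRST[S]={a,b,c}  FIRST[A]={a,c}  FIRST[B]={a,b}  FIRST[C]={a,c}

FOLLOW iteration:
seed FOLLOW(S) with $
[1]
  A→C c d: FOLLOW(C) ⊇ FIRST(c) = {c}; new: +{c}
  A→a S a: FOLLOW(S) ⊇ FIRST(a) = {a}; new: +{a}
  C→A A: FOLLOW(A) ⊇ FIRST(A) = {a,c}; new: +{a,c}
  S→C: FOLLOW(C) ⊇ FOLLOW(S) ⊇ {$,a}; new: +{$,a}
  S→b B: FOLLOW(B) ⊇ FOLLOW(S) ⊇ {$,a}; new: +{$,a}
  S: {$,a}  A: {a,c}  B: {$,a}  C: {$,a,c}
[2]
  C→A A: FOLLOW(A) ⊇ FOLLOW(C) ⊇ {$,a,c}; new: +{$}
  S: {$,a}  A: {$,a,c}  B: {$,a}  C: {$,a,c}
[3] done
  S: {$,a}  A: {$,a,c}  B: {$,a}  C: {$,a,c}

FOLLOW(S) = ["$", "a"]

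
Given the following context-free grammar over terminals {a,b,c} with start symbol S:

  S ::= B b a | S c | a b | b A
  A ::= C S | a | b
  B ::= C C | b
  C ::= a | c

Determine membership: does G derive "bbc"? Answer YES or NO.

Convert to CNF:
  S -> B X3 | S T2 | T0 A | T1 T0
  A -> C S | a | b
  B -> C C | b
  C -> a | c
  T0 -> b
  T1 -> a
  T2 -> c
  X3 -> T0 T1

CYK table (by increasing span):
  T[0,0] 'b' = {A,B,T0}  orig:{A,B}
  T[1,1] 'b' = {A,B,T0}  orig:{A,B}
  T[2,2] 'c' = {C,T2}  orig:{C}
  T[0,1] 'bb' = {S}
  T[1,2] 'bc' = ∅
  T[0,2] 'bbc' = {S}

S ∈ T[0,2] ⇒ YES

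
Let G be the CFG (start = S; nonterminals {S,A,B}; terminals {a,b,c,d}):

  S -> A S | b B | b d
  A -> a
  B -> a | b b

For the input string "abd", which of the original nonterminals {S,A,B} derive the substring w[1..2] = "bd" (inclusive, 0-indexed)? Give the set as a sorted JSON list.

CNF form of G:
  S -> A S | T0 B | T0 T1
  A -> a
  B -> T0 T0 | a
  T0 -> b
  T1 -> d

Fill CYK table bottom-up — only the sub-triangle for w[1..2]:
  [1..1]={T0}  "b"  orig:{}
  [2..2]={T1}  "d"  orig:{}
  [1..2]={S}  "bd"

Original NTs in T[1,2] deriving "bd": ["S"]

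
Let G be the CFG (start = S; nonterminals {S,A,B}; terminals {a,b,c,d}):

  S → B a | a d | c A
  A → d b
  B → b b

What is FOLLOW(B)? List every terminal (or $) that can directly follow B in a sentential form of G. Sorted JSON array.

FIRST sets, iterate to fixpoint:
round 1:
  A via A→d b: +{d}
  B via B→b b: +{b}
  S via S→B a: +{b}
  S via S→a d: +{a}
  S via S→c A: +{c}
  FIRST[S]={a,b,c}  FIRST[A]={d}  FIRST[B]={b}
round 2: — fixpoint
  FIRST[S]={a,b,c}  FIRST[A]={d}  FIRST[B]={b}

FOLLOW sets:
seed FOLLOW(S) with $
[1]
  S→B a: FOLLOW(B) ⊇ FIRST(a) = {a}; new: +{a}
  S→c A: FOLLOW(A) ⊇ FOLLOW(S) ⊇ {$}; new: +{$}
  FOLLOW[S]={$}  FOLLOW[A]={$}  FOLLOW[B]={a}
[2] — fixpoint
  FOLLOW[S]={$}  FOLLOW[A]={$}  FOLLOW[B]={a}

FOLLOW(B) = ["a"]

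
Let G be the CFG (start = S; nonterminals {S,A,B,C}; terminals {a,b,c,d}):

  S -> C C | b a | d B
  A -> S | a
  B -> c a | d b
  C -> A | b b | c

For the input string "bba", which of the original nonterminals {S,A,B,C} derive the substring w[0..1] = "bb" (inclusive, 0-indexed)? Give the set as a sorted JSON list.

CNF form of G:
  S -> C C | T0 T1 | T2 B
  A -> C C | T0 T1 | T2 B | a
  B -> T2 T0 | T3 T1
  C -> C C | T0 T0 | T0 T1 | T2 B | a | c
  T0 -> b
  T1 -> a
  T2 -> d
  T3 -> c

CYK table (by increasing span), restricted to cells inside w[0..1]:
  cell(0,0) b: {T0}  orig:{}
  cell(1,1) b: {T0}  orig:{}
  cell(0,1) bb: {C}

Original NTs in T[0,1] deriving "bb": ["C"]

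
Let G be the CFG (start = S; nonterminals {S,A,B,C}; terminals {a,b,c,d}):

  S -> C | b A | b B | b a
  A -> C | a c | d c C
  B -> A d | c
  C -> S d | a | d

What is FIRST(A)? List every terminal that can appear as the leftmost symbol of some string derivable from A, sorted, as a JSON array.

FIRST iteration:
pass 1:
  A via A→a c: +{a}
  A via A→d c C: +{d}
  B via B→A d: +{a,d}
  B via B→c: +{c}
  C via C→a: +{a}
  C via C→d: +{d}
  S via S→C: +{a,d}
  S via S→b A: +{b}
  FIRST[S]={a,b,d}  FIRST[A]={a,d}  FIRST[B]={a,c,d}  FIRST[C]={a,d}
pass 2:
  C via C→S d: +{b}
  FIRST[S]={a,b,d}  FIRST[A]={a,d}  FIRST[B]={a,c,d}  FIRST[C]={a,b,d}
pass 3:
  A via A→C: +{b}
  B via B→A d: +{b}
  FIRST[S]={a,b,d}  FIRST[A]={a,b,d}  FIRST[B]={a,b,c,d}  FIRST[C]={a,b,d}
pass 4: done
  FIRST[S]={a,b,d}  FIRST[A]={a,b,d}  FIRST[B]={a,b,c,d}  FIRST[C]={a,b,d}

FIRST(A) = ["a", "b", "d"]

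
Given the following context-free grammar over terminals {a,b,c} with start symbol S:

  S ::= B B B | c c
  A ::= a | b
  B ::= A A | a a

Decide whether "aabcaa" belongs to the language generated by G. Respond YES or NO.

Convert to CNF:
  S -> B X2 | T1 T1
  A -> a | b
  B -> A A | T0 T0
  T0 -> a
  T1 -> c
  X2 -> B B

Fill CYK table bottom-up:
  T[0,0] 'a' = {A,T0}  orig:{A}
  T[1,1] 'a' = {A,T0}  orig:{A}
  T[2,2] 'b' = {A}
  T[3,3] 'c' = {T1}  orig:{}
  T[4,4] 'a' = {A,T0}  orig:{A}
  T[5,5] 'a' = {A,T0}  orig:{A}
  T[0,1] 'aa' = {B}
  T[1,2] 'ab' = {B}
  T[2,3] 'bc' = ∅
  T[3,4] 'ca' = ∅
  T[4,5] 'aa' = {B}
  T[0,2] 'aab' = ∅
  T[1,3] 'abc' = ∅
  T[2,4] 'bca' = ∅
  T[3,5] 'caa' = ∅
  T[0,3] 'aabc' = ∅
  T[1,4] 'abca' = ∅
  T[2,5] 'bcaa' = ∅
  T[0,4] 'aabca' = ∅
  T[1,5] 'abcaa' = ∅
  T[0,5] 'aabcaa' = ∅

S ∉ T[0,5] ⇒ NO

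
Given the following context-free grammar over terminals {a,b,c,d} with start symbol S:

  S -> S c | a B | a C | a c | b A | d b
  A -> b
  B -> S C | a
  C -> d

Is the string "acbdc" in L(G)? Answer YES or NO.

CNF form of G:
  S -> S T0 | T1 B | T1 C | T1 T0 | T2 A | T3 T2
  A -> b
  B -> S C | a
  C -> d
  T0 -> c
  T1 -> a
  T2 -> b
  T3 -> d

Fill CYK table bottom-up:
  cell(0,0) a: {B,T1}  orig:{B}
  cell(1,1) c: {T0}  orig:{}
  cell(2,2) b: {A,T2}  orig:{A}
  cell(3,3) d: {C,T3}  orig:{C}
  cell(4,4) c: {T0}  orig:{}
  cell(0,1) ac: {S}
  cell(1,2) cb: ∅
  cell(2,3) bd: ∅
  cell(3,4) dc: ∅
  cell(0,2) acb: ∅
  cell(1,3) cbd: ∅
  cell(2,4) bdc: ∅
  cell(0,3) acbd: ∅
  cell(1,4) cbdc: ∅
  cell(0,4) acbdc: ∅

S ∉ T[0,4] ⇒ NO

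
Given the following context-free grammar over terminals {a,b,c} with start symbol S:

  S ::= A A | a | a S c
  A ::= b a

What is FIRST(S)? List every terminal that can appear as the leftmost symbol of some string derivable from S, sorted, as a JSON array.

FIRST iteration:
[1]
  A via A→b a: +{b}
  S via S→A A: +{b}
  S via S→a: +{a}
  FIRST[S]={a,b}  FIRST[A]={b}
[2] — fixpoint
  FIRST[S]={a,b}  FIRST[A]={b}

FIRST(S) = ["a", "b"]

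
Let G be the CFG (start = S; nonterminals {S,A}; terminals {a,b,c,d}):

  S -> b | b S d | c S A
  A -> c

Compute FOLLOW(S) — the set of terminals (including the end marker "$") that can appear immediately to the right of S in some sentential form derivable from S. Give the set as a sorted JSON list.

Compute FIRST by fixpoint:
iter 1:
  A via A→c: +{c}
  S via S→b: +{b}
  S via S→c S A: +{c}
  FIRST[S]={b,c}  FIRST[A]={c}
iter 2: — fixpoint
  FIRST[S]={b,c}  FIRST[A]={c}

FOLLOW iteration:
initialize: $ ∈ FOLLOW(S)
round 1:
  S→b S d: FOLLOW(S) ⊇ FIRST(d) = {d}; new: +{d}
  S→c S A: FOLLOW(S) ⊇ FIRST(A) = {c}; new: +{c}
  S→c S A: FOLLOW(A) ⊇ FOLLOW(S) ⊇ {$,c,d}; new: +{$,c,d}
  S: {$,c,d}  A: {$,c,d}
round 2: done
  S: {$,c,d}  A: {$,c,d}

FOLLOW(S) = ["$", "c", "d"]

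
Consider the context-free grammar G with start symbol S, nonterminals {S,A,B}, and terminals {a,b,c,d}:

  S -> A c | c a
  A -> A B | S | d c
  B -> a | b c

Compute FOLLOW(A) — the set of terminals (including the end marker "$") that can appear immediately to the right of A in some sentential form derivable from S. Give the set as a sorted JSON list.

Compute FIRST by fixpoint:
pass 1:
  A via A→d c: +{d}
  B via B→a: +{a}
  B via B→b c: +{b}
  S via S→A c: +{d}
  S via S→c a: +{c}
  FIRST[S]={c,d}  FIRST[A]={d}  FIRST[B]={a,b}
pass 2:
  A via A→S: +{c}
  FIRST[S]={c,d}  FIRST[A]={c,d}  FIRST[B]={a,b}
pass 3: (stable)
  FIRST[S]={c,d}  FIRST[A]={c,d}  FIRST[B]={a,b}

FOLLOW iteration:
seed FOLLOW(S) with $
round 1:
  A→A B: FOLLOW(A) ⊇ FIRST(B) = {a,b}; new: +{a,b}
  A→A B: FOLLOW(B) ⊇ FOLLOW(A) ⊇ {a,b}; new: +{a,b}
  A→S: FOLLOW(S) ⊇ FOLLOW(A) ⊇ {a,b}; new: +{a,b}
  S→A c: FOLLOW(A) ⊇ FIRST(c) = {c}; new: +{c}
  S: {$,a,b}  A: {a,b,c}  B: {a,b}
round 2:
  A→A B: FOLLOW(B) ⊇ FOLLOW(A) ⊇ {a,b,c}; new: +{c}
  A→S: FOLLOW(S) ⊇ FOLLOW(A) ⊇ {a,b,c}; new: +{c}
  S: {$,a,b,c}  A: {a,b,c}  B: {a,b,c}
round 3: done
  S: {$,a,b,c}  A: {a,b,c}  B: {a,b,c}

FOLLOW(A) = ["a", "b", "c"]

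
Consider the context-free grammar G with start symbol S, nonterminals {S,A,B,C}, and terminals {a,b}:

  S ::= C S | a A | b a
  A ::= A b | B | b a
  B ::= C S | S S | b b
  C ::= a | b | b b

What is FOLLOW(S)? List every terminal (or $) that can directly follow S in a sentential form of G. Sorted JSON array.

Compute FIRST by fixpoint:
round 1:
  A via A→b a: +{b}
  B via B→b b: +{b}
  C via C→a: +{a}
  C via C→b: +{b}
  S via S→C S: +{a,b}
  S: {a,b}  A: {b}  B: {b}  C: {a,b}
round 2:
  B via B→C S: +{a}
  S: {a,b}  A: {b}  B: {a,b}  C: {a,b}
round 3:
  A via A→B: +{a}
  S: {a,b}  A: {a,b}  B: {a,b}  C: {a,b}
round 4: — fixpoint
  S: {a,b}  A: {a,b}  B: {a,b}  C: {a,b}

FOLLOW sets:
FOLLOW(S) := {$}
[1]
  A→A b: FOLLOW(A) ⊇ FIRST(b) = {b}; new: +{b}
  A→B: FOLLOW(B) ⊇ FOLLOW(A) ⊇ {b}; new: +{b}
  B→C S: FOLLOW(C) ⊇ FIRST(S) = {a,b}; new: +{a,b}
  B→C S: FOLLOW(S) ⊇ FOLLOW(B) ⊇ {b}; new: +{b}
  B→S S: FOLLOW(S) ⊇ FIRST(S) = {a,b}; new: +{a}
  S→a A: FOLLOW(A) ⊇ FOLLOW(S) ⊇ {$,a,b}; new: +{$,a}
  FOLLOW[S]={$,a,b}  FOLLOW[A]={$,a,b}  FOLLOW[B]={b}  FOLLOW[C]={a,b}
[2]
  A→B: FOLLOW(B) ⊇ FOLLOW(A) ⊇ {$,a,b}; new: +{$,a}
  FOLLOW[S]={$,a,b}  FOLLOW[A]={$,a,b}  FOLLOW[B]={$,a,b}  FOLLOW[C]={a,b}
[3] — fixpoint
  FOLLOW[S]={$,a,b}  FOLLOW[A]={$,a,b}  FOLLOW[B]={$,a,b}  FOLLOW[C]={a,b}

FOLLOW(S) = ["$", "a", "b"]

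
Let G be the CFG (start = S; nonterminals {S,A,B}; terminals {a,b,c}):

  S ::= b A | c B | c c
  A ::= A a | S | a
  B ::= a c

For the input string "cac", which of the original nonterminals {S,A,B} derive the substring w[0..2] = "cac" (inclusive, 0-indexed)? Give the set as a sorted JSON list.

Convert to CNF:
  S -> T1 A | T2 B | T2 T2
  A -> A T0 | T1 A | T2 B | T2 T2 | a
  B -> T0 T2
  T0 -> a
  T1 -> b
  T2 -> c

Fill CYK table bottom-up (cells [i..j] with 0 ≤ i ≤ j ≤ 2 only):
  T[0,0] 'c' = {T2}  orig:{}
  T[1,1] 'a' = {A,T0}  orig:{A}
  T[2,2] 'c' = {T2}  orig:{}
  T[0,1] 'ca' = ∅
  T[1,2] 'ac' = {B}
  T[0,2] 'cac' = {A,S}

Original NTs in T[0,2] deriving "cac": ["A", "S"]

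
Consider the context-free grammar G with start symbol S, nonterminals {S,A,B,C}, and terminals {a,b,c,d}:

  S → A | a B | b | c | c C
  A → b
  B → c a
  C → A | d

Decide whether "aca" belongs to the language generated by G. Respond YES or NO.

CNF form of G:
  S -> T0 C | T1 B | b | c
  A -> b
  B -> T0 T1
  C -> b | d
  T0 -> c
  T1 -> a

CYK table (by increasing span):
  [0..0]={T1}  "a"  orig:{}
  [1..1]={S,T0}  "c"  orig:{S}
  [2..2]={T1}  "a"  orig:{}
  [0..1]=∅  "ac"
  [1..2]={B}  "ca"
  [0..2]={S}  "aca"

S ∈ T[0,2] ⇒ YES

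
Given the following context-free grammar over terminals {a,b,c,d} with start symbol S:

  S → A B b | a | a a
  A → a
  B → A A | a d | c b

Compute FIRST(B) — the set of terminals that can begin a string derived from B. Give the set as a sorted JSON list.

FIRST iteration:
[1]
  A via A→a: +{a}
  B via B→A A: +{a}
  B via B→c b: +{c}
  S via S→A B b: +{a}
  S: {a}  A: {a}  B: {a,c}
[2] (stable)
  S: {a}  A: {a}  B: {a,c}

FIRST(B) = ["a", "c"]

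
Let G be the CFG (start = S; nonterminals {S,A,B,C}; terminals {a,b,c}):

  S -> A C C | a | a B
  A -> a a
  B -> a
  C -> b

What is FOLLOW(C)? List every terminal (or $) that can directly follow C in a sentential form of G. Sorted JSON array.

FIRST sets, iterate to fixpoint:
[1]
  A via A→a a: +{a}
  B via B→a: +{a}
  C via C→b: +{b}
  S via S→A C C: +{a}
  FIRST[S]={a}  FIRST[A]={a}  FIRST[B]={a}  FIRST[C]={b}
[2] (no change)
  FIRST[S]={a}  FIRST[A]={a}  FIRST[B]={a}  FIRST[C]={b}

FOLLOW iteration:
seed FOLLOW(S) with $
round 1:
  S→A C C: FOLLOW(A) ⊇ FIRST(C) = {b}; new: +{b}
  S→A C C: FOLLOW(C) ⊇ FIRST(C) = {b}; new: +{b}
  S→A C C: FOLLOW(C) ⊇ FOLLOW(S) ⊇ {$}; new: +{$}
  S→a B: FOLLOW(B) ⊇ FOLLOW(S) ⊇ {$}; new: +{$}
  FOLLOW[S]={$}  FOLLOW[A]={b}  FOLLOW[B]={$}  FOLLOW[C]={$,b}
round 2: (no change)
  FOLLOW[S]={$}  FOLLOW[A]={b}  FOLLOW[B]={$}  FOLLOW[C]={$,b}

FOLLOW(C) = ["$", "b"]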